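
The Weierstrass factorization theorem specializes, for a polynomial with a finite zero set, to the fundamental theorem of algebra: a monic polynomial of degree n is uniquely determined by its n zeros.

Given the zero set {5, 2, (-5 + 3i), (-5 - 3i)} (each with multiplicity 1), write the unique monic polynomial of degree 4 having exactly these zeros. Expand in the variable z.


The polynomial is p(z) = ∏_{α ∈ S} (z − α), where S = {5, 2, (-5 + 3i), (-5 - 3i)}.
Expanding the product yields: p(z) = z^4 + 3·z^3 -26·z^2 -138·z + 340.
Note conjugate pairs combine to real quadratics: (z − (-5+3i))(z − (-5−3i)) = z² + 10z + 34.
The resulting polynomial has degree 4 and real coefficients as required.

p(z) = z^4 + 3·z^3 -26·z^2 -138·z + 340.


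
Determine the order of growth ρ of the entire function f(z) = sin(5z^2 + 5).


Write sin(w) = (e^{iw} ± e^{−iw})/(2 or 2i), so |sin(w)| ≤ e^{|w|}. With w = 5z^2 + 5, |w| ≤ 5r^2 + 5 on |z|=r, giving M(r) ≤ e^{5r^2 + 5} and ρ ≤ 2. For the lower bound, choose z on |z|=r with 5z^2 purely imaginary of modulus 5r^2; then |sin(5z^2 + 5)| grows like e^{5r^2}/2, so ρ ≥ 2. Hence ρ = 2.
Therefore ρ = 2.

Order ρ = 2.


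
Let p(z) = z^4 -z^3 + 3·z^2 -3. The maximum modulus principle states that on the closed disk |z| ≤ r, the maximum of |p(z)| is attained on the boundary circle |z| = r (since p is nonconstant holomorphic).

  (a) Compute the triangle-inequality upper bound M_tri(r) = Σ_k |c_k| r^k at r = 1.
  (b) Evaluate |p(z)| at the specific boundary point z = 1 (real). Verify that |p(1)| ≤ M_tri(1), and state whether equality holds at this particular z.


Coefficients: c_0 = -3, c_1 = 0, c_2 = 3, c_3 = -1, c_4 = 1. Radius r = 1.
Part (a). Triangle bound: M_tri(r) = Σ_k |c_k| r^k
  = |-3|·1^0 + |0|·1^1 + |3|·1^2 + |-1|·1^3 + |1|·1^4
  = 3 + 0 + 3 + 1 + 1 = 8.
This bounds M(r) := max_{|z|=r} |p(z)| from above; equality holds iff all terms c_k z^k can be made to align in phase at a single z on |z|=r.
Part (b). At z = 1 (real, on the circle |z| = r):
  p(1) = (-3)·1^0 + (0)·1^1 + (3)·1^2 + (-1)·1^3 + (1)·1^4 = 0.
  |p(1)| = 0.
Check: |p(1)| = 0 ≤ 8 = M_tri(1). ✓ Equality does not hold at z = 1 (the coefficients have mixed signs, so the terms do not all align in phase there).

M_tri(1) = 8; |p(1)| = 0; equality at z=1: no.


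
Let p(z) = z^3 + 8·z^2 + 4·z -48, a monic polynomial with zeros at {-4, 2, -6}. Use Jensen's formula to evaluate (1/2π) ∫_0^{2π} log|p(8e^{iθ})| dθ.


Zeros: -6, -4, 2; r = 8.
Inside |z| < r: -6, -4, 2. Outside (|z| ≥ r): ∅.
p(0) = -48, so log|p(0)| = log(48) = 3.8712.
Apply Jensen: I(r) = log|p(0)| + Σ_k log(r/|z_k|), summed over zeros inside |z| < r.
  log(r/|z_k|) for z_k = -4: log(8/4) = 0.6931
  log(r/|z_k|) for z_k = 2: log(8/2) = 1.3863
  log(r/|z_k|) for z_k = -6: log(8/6) = 0.2877
Sum over inside zeros: 2.3671.
I(r) = log|p(0)| + (inside sum) = 3.8712 + 2.3671 = 6.2383.
Closed form (all zeros inside, monic): I(r) = n·log(r) = 3·log(8) = 6.2383. ✓

I(r) ≈ 6.2383.


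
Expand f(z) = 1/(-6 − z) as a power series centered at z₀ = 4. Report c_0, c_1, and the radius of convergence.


Let w = z − z₀, so z = z₀ + w.
Then -6 − z = -6 − (z₀ + w) = (-6 − z₀) − w = -10 − w.
f(z) = 1/(-10 − w) = (1/(-10)) · 1/(1 − w/(-10)) = Σ_{n≥0} w^n / (-10)^(n+1).
So c_n = 1/(-10)^(n+1):
  c_0 = 1/(-10)^1 = -1/10.
  c_1 = 1/(-10)^2 = 1/100.
The series is valid for |w/d| < 1, i.e. |z − z₀| < |d|.
Radius of convergence: R = |-6 − z₀| = |-10| = 10 (distance from z₀ to the singularity z = -6).

c_0 = -1/10, c_1 = 1/100; R = 10.


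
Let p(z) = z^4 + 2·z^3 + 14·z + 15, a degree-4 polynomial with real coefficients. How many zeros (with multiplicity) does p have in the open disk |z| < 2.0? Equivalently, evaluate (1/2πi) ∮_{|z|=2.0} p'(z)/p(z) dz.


The zeros of p are: (1 + 2i), (1 - 2i), -3, -1.
Their magnitudes are: 2.236, 2.236, 3, 1.
Zeros with |z| < R = 2.0: -1.
Count = 1.
By the argument principle, (1/2πi) ∮_{|z|=R} p'(z)/p(z) dz equals exactly this count.

Number of zeros inside |z| < 2.0: 1.


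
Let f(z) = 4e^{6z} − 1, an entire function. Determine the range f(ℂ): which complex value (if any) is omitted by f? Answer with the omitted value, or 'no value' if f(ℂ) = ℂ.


Little Picard bounds the complement of f(ℂ) to at most one point.
e^{6z} is never zero on ℂ, so 4·e^{6z} takes every value in ℂ ∖ {0}. Adding -1 shifts the range to ℂ ∖ {-1}. Thus f omits exactly the value -1.

Omitted value: -1.


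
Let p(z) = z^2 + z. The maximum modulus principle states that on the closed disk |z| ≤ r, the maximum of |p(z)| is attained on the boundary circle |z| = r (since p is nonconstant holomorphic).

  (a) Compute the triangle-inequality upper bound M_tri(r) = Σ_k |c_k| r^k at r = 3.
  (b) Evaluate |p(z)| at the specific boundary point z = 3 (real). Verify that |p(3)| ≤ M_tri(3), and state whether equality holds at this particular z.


Coefficients: c_0 = 0, c_1 = 1, c_2 = 1. Radius r = 3.
Part (a). Triangle bound: M_tri(r) = Σ_k |c_k| r^k
  = |0|·3^0 + |1|·3^1 + |1|·3^2
  = 0 + 3 + 9 = 12.
This bounds M(r) := max_{|z|=r} |p(z)| from above; equality holds iff all terms c_k z^k can be made to align in phase at a single z on |z|=r.
Part (b). At z = 3 (real, on the circle |z| = r):
  p(3) = (0)·3^0 + (1)·3^1 + (1)·3^2 = 12.
  |p(3)| = 12.
Since all nonzero coefficients share the same sign, |p(3)| = 12 = M_tri(3); the triangle bound is attained at z = 3, so in fact M(r) = 12.

M_tri(3) = 12; |p(3)| = 12; equality at z=3: yes.


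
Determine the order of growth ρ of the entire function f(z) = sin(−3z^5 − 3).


Write sin(w) = (e^{iw} ± e^{−iw})/(2 or 2i), so |sin(w)| ≤ e^{|w|}. With w = −3z^5 − 3, |w| ≤ 3r^5 + 3 on |z|=r, giving M(r) ≤ e^{3r^5 + 3} and ρ ≤ 5. For the lower bound, choose z on |z|=r with -3z^5 purely imaginary of modulus 3r^5; then |sin(−3z^5 − 3)| grows like e^{3r^5}/2, so ρ ≥ 5. Hence ρ = 5.
Therefore ρ = 5.

Order ρ = 5.


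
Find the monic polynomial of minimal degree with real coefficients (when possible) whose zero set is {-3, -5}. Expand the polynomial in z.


The polynomial is p(z) = ∏_{α ∈ S} (z − α), where S = {-3, -5}.
Expanding the product yields: p(z) = z^2 + 8·z + 15.
The resulting polynomial has degree 2 and real coefficients as required.

p(z) = z^2 + 8·z + 15.


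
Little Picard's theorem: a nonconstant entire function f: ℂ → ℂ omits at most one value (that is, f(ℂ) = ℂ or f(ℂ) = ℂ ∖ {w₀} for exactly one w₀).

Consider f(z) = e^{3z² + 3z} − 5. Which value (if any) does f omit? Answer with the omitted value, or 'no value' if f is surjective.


Little Picard bounds the complement of f(ℂ) to at most one point.
The exponent g(z) = 3z² + 3z is a nonconstant polynomial, hence surjective onto ℂ. So e^{g(z)} takes every value in {e^w : w ∈ ℂ} = ℂ ∖ {0}. Adding -5 shifts the range to ℂ ∖ {-5}. f omits exactly -5.

Omitted value: -5.


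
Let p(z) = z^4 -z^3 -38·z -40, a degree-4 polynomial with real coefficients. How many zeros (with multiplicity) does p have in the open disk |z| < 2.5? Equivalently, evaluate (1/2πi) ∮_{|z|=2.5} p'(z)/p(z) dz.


The zeros of p are: -1, 4, (-1 + 3i), (-1 - 3i).
Their magnitudes are: 1, 4, 3.162, 3.162.
Zeros with |z| < R = 2.5: -1.
Count = 1.
By the argument principle, (1/2πi) ∮_{|z|=R} p'(z)/p(z) dz equals exactly this count.

Number of zeros inside |z| < 2.5: 1.


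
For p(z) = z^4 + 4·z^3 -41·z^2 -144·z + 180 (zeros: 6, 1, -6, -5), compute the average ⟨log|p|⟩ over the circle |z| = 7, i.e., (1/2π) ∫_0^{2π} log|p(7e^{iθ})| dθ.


Zeros: -6, -5, 1, 6; r = 7.
Inside |z| < r: -6, -5, 1, 6. Outside (|z| ≥ r): ∅.
p(0) = 180, so log|p(0)| = log(180) = 5.1930.
Apply Jensen: I(r) = log|p(0)| + Σ_k log(r/|z_k|), summed over zeros inside |z| < r.
  log(r/|z_k|) for z_k = 6: log(7/6) = 0.1542
  log(r/|z_k|) for z_k = 1: log(7/1) = 1.9459
  log(r/|z_k|) for z_k = -6: log(7/6) = 0.1542
  log(r/|z_k|) for z_k = -5: log(7/5) = 0.3365
Sum over inside zeros: 2.5907.
I(r) = log|p(0)| + (inside sum) = 5.1930 + 2.5907 = 7.7836.
Closed form (all zeros inside, monic): I(r) = n·log(r) = 4·log(7) = 7.7836. ✓

I(r) ≈ 7.7836.


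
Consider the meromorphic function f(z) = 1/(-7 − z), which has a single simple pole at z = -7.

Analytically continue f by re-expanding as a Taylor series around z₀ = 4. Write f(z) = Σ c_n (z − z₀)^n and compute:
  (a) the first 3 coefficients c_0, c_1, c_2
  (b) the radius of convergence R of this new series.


Let w = z − z₀, so z = z₀ + w.
Then -7 − z = -7 − (z₀ + w) = (-7 − z₀) − w = -11 − w.
f(z) = 1/(-11 − w) = (1/(-11)) · 1/(1 − w/(-11)) = Σ_{n≥0} w^n / (-11)^(n+1).
So c_n = 1/(-11)^(n+1):
  c_0 = 1/(-11)^1 = -1/11.
  c_1 = 1/(-11)^2 = 1/121.
  c_2 = 1/(-11)^3 = -1/1331.
The series is valid for |w/d| < 1, i.e. |z − z₀| < |d|.
Radius of convergence: R = |-7 − z₀| = |-11| = 11 (distance from z₀ to the singularity z = -7).

c_0 = -1/11, c_1 = 1/121, c_2 = -1/1331; R = 11.


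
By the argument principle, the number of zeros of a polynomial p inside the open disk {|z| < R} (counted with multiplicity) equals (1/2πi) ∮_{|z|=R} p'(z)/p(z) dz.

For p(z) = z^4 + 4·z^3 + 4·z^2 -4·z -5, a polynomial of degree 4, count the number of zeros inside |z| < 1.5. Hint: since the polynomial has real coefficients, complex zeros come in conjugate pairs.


The zeros of p are: 1, (-2 + 1i), (-2 - 1i), -1.
Their magnitudes are: 1, 2.236, 2.236, 1.
Zeros with |z| < R = 1.5: 1, -1.
Count = 2.
By the argument principle, (1/2πi) ∮_{|z|=R} p'(z)/p(z) dz equals exactly this count.

Number of zeros inside |z| < 1.5: 2.


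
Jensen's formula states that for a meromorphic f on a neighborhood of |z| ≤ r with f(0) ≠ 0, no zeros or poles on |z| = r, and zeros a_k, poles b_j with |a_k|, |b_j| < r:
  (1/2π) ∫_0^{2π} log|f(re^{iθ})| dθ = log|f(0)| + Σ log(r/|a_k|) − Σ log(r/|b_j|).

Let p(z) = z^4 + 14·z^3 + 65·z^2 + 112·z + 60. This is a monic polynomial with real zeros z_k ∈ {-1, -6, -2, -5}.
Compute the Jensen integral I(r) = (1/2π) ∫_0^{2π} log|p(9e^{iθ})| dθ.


Zeros: -6, -5, -2, -1; r = 9.
Inside |z| < r: -6, -5, -2, -1. Outside (|z| ≥ r): ∅.
p(0) = 60, so log|p(0)| = log(60) = 4.0943.
Apply Jensen: I(r) = log|p(0)| + Σ_k log(r/|z_k|), summed over zeros inside |z| < r.
  log(r/|z_k|) for z_k = -1: log(9/1) = 2.1972
  log(r/|z_k|) for z_k = -6: log(9/6) = 0.4055
  log(r/|z_k|) for z_k = -2: log(9/2) = 1.5041
  log(r/|z_k|) for z_k = -5: log(9/5) = 0.5878
Sum over inside zeros: 4.6946.
I(r) = log|p(0)| + (inside sum) = 4.0943 + 4.6946 = 8.7889.
Closed form (all zeros inside, monic): I(r) = n·log(r) = 4·log(9) = 8.7889. ✓

I(r) ≈ 8.7889.


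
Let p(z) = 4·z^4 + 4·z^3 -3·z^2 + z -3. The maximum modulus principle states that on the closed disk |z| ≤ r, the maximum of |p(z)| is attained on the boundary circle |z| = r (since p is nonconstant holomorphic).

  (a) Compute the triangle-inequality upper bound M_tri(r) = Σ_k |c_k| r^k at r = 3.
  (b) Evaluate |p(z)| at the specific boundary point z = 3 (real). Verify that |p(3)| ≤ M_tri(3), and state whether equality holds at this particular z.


Coefficients: c_0 = -3, c_1 = 1, c_2 = -3, c_3 = 4, c_4 = 4. Radius r = 3.
Part (a). Triangle bound: M_tri(r) = Σ_k |c_k| r^k
  = |-3|·3^0 + |1|·3^1 + |-3|·3^2 + |4|·3^3 + |4|·3^4
  = 3 + 3 + 27 + 108 + 324 = 465.
This bounds M(r) := max_{|z|=r} |p(z)| from above; equality holds iff all terms c_k z^k can be made to align in phase at a single z on |z|=r.
Part (b). At z = 3 (real, on the circle |z| = r):
  p(3) = (-3)·3^0 + (1)·3^1 + (-3)·3^2 + (4)·3^3 + (4)·3^4 = 405.
  |p(3)| = 405.
Check: |p(3)| = 405 ≤ 465 = M_tri(3). ✓ Equality does not hold at z = 3 (the coefficients have mixed signs, so the terms do not all align in phase there).

M_tri(3) = 465; |p(3)| = 405; equality at z=3: no.


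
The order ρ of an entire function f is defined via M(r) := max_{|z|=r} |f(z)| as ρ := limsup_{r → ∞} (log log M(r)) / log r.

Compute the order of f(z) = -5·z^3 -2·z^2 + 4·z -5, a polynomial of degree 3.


|f(z)| ≤ Σ|c_k|·r^k = O(r^3) as r → ∞. Polynomial growth is O(e^{r^ε}) for every ε > 0 (since r^3/e^{r^ε} → 0), so ρ ≤ ε for all ε > 0, i.e. ρ = 0. Every nonconstant polynomial has order 0.
Therefore ρ = 0.

Order ρ = 0.


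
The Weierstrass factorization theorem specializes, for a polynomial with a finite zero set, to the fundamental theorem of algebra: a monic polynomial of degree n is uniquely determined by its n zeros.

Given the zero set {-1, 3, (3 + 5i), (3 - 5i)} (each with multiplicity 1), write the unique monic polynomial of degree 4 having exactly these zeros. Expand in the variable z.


The polynomial is p(z) = ∏_{α ∈ S} (z − α), where S = {-1, 3, (3 + 5i), (3 - 5i)}.
Expanding the product yields: p(z) = z^4 -8·z^3 + 43·z^2 -50·z -102.
Note conjugate pairs combine to real quadratics: (z − (3+5i))(z − (3−5i)) = z² − 6z + 34.
The resulting polynomial has degree 4 and real coefficients as required.

p(z) = z^4 -8·z^3 + 43·z^2 -50·z -102.


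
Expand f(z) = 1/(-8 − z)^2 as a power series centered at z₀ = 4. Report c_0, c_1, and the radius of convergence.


Let w = z − z₀, so z = z₀ + w.
Then -8 − z = -8 − (z₀ + w) = (-8 − z₀) − w = -12 − w.
f(z) = 1/(-12 − w)^2 = (1/(-12)^2) · (1 − w/(-12))^{−2}.
By the binomial series (1−u)^{−2} = Σ_{n≥0} C(n+1, 1) u^n for |u|<1, with u = w/(-12):
  c_n = C(n+1, 1) / (-12)^(n+2).
  c_0 = 1/(-12)^2 = 1/144.
  c_1 = 2/(-12)^3 = -1/864.
The series is valid for |w/d| < 1, i.e. |z − z₀| < |d|.
Radius of convergence: R = |-8 − z₀| = |-12| = 12 (distance from z₀ to the singularity z = -8).

c_0 = 1/144, c_1 = -1/864; R = 12.


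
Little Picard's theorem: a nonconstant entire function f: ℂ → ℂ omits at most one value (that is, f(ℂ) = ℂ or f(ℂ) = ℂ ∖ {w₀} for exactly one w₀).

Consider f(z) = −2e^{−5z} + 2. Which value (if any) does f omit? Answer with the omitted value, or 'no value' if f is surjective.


Little Picard bounds the complement of f(ℂ) to at most one point.
e^{−5z} is never zero on ℂ, so -2·e^{−5z} takes every value in ℂ ∖ {0}. Adding 2 shifts the range to ℂ ∖ {2}. Thus f omits exactly the value 2.

Omitted value: 2.


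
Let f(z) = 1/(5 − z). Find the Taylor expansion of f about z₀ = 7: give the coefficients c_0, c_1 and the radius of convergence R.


Let w = z − z₀, so z = z₀ + w.
Then 5 − z = 5 − (z₀ + w) = (5 − z₀) − w = -2 − w.
f(z) = 1/(-2 − w) = (1/(-2)) · 1/(1 − w/(-2)) = Σ_{n≥0} w^n / (-2)^(n+1).
So c_n = 1/(-2)^(n+1):
  c_0 = 1/(-2)^1 = -1/2.
  c_1 = 1/(-2)^2 = 1/4.
The series is valid for |w/d| < 1, i.e. |z − z₀| < |d|.
Radius of convergence: R = |5 − z₀| = |-2| = 2 (distance from z₀ to the singularity z = 5).

c_0 = -1/2, c_1 = 1/4; R = 2.


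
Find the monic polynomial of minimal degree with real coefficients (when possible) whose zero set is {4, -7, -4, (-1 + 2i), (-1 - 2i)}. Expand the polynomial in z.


The polynomial is p(z) = ∏_{α ∈ S} (z − α), where S = {4, -7, -4, (-1 + 2i), (-1 - 2i)}.
Expanding the product yields: p(z) = z^5 + 9·z^4 + 3·z^3 -109·z^2 -304·z -560.
Note conjugate pairs combine to real quadratics: (z − (-1+2i))(z − (-1−2i)) = z² + 2z + 5.
The resulting polynomial has degree 5 and real coefficients as required.

p(z) = z^5 + 9·z^4 + 3·z^3 -109·z^2 -304·z -560.


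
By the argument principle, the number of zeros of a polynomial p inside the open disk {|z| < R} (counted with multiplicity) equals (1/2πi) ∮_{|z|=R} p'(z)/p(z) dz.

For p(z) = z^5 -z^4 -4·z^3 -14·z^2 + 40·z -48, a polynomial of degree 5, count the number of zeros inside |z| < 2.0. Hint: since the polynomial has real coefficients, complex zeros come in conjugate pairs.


The zeros of p are: (-2 + 2i), (-2 - 2i), (1 + 1i), (1 - 1i), 3.
Their magnitudes are: 2.828, 2.828, 1.414, 1.414, 3.
Zeros with |z| < R = 2.0: (1 + 1i), (1 - 1i).
Count = 2.
By the argument principle, (1/2πi) ∮_{|z|=R} p'(z)/p(z) dz equals exactly this count.

Number of zeros inside |z| < 2.0: 2.


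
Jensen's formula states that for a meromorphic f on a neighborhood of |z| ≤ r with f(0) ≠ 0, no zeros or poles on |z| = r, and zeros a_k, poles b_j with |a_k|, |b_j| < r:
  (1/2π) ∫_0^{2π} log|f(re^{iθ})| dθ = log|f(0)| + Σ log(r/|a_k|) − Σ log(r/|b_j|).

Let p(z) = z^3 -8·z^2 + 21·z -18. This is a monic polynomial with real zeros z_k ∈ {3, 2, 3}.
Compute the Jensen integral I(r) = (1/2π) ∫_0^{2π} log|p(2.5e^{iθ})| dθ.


Zeros: 2, 3, 3; r = 2.5.
Inside |z| < r: 2. Outside (|z| ≥ r): 3, 3.
p(0) = -18, so log|p(0)| = log(18) = 2.8904.
Apply Jensen: I(r) = log|p(0)| + Σ_k log(r/|z_k|), summed over zeros inside |z| < r.
  log(r/|z_k|) for z_k = 2: log(2.5/2) = 0.2231
  Outside zeros (3, 3) contribute nothing to the Jensen sum.
Sum over inside zeros: 0.2231.
I(r) = log|p(0)| + (inside sum) = 2.8904 + 0.2231 = 3.1135.
Note: since some zeros are outside |z| ≤ r, the simplified n·log(r) form does NOT apply — only the inside zeros contribute.

I(r) ≈ 3.1135.


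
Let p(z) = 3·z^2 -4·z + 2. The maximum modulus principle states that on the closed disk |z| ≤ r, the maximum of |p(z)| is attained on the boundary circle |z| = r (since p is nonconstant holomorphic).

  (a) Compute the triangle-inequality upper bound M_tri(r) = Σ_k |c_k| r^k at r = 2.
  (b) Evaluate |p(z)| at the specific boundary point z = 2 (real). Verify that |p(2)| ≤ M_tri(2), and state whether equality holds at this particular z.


Coefficients: c_0 = 2, c_1 = -4, c_2 = 3. Radius r = 2.
Part (a). Triangle bound: M_tri(r) = Σ_k |c_k| r^k
  = |2|·2^0 + |-4|·2^1 + |3|·2^2
  = 2 + 8 + 12 = 22.
This bounds M(r) := max_{|z|=r} |p(z)| from above; equality holds iff all terms c_k z^k can be made to align in phase at a single z on |z|=r.
Part (b). At z = 2 (real, on the circle |z| = r):
  p(2) = (2)·2^0 + (-4)·2^1 + (3)·2^2 = 6.
  |p(2)| = 6.
Check: |p(2)| = 6 ≤ 22 = M_tri(2). ✓ Equality does not hold at z = 2 (the coefficients have mixed signs, so the terms do not all align in phase there).

M_tri(2) = 22; |p(2)| = 6; equality at z=2: no.


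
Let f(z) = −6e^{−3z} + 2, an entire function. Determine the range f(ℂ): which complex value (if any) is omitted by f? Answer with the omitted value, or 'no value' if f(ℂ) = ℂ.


Little Picard bounds the complement of f(ℂ) to at most one point.
e^{−3z} is never zero on ℂ, so -6·e^{−3z} takes every value in ℂ ∖ {0}. Adding 2 shifts the range to ℂ ∖ {2}. Thus f omits exactly the value 2.

Omitted value: 2.


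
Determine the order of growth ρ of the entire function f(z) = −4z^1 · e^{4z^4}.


M(r) = max_{|z|=r} |-4|·|z|^1·|e^{4z^4}| = 4·r^1 · e^{4r^4} (the factors attain their maxima compatibly on |z|=r). Then log M(r) = log 4 + 1·log r + 4r^4, dominated by the last term, so log log M(r) ~ 4·log r. The polynomial factor -4z^1 contributes only a log r term and does not affect the order. ρ = 4.
Therefore ρ = 4.

Order ρ = 4.


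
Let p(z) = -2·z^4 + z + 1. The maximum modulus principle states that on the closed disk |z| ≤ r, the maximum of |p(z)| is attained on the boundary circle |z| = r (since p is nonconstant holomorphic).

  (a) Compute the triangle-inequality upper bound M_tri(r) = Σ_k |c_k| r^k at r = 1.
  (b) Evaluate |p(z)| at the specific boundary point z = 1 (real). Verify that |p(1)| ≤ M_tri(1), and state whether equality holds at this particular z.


Coefficients: c_0 = 1, c_1 = 1, c_2 = 0, c_3 = 0, c_4 = -2. Radius r = 1.
Part (a). Triangle bound: M_tri(r) = Σ_k |c_k| r^k
  = |1|·1^0 + |1|·1^1 + |0|·1^2 + |0|·1^3 + |-2|·1^4
  = 1 + 1 + 0 + 0 + 2 = 4.
This bounds M(r) := max_{|z|=r} |p(z)| from above; equality holds iff all terms c_k z^k can be made to align in phase at a single z on |z|=r.
Part (b). At z = 1 (real, on the circle |z| = r):
  p(1) = (1)·1^0 + (1)·1^1 + (0)·1^2 + (0)·1^3 + (-2)·1^4 = 0.
  |p(1)| = 0.
Check: |p(1)| = 0 ≤ 4 = M_tri(1). ✓ Equality does not hold at z = 1 (the coefficients have mixed signs, so the terms do not all align in phase there).

M_tri(1) = 4; |p(1)| = 0; equality at z=1: no.


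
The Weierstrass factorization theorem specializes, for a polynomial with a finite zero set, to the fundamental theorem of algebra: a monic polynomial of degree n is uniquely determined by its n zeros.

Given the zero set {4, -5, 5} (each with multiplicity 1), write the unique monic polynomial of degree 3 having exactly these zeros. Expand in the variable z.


The polynomial is p(z) = ∏_{α ∈ S} (z − α), where S = {4, -5, 5}.
Expanding the product yields: p(z) = z^3 -4·z^2 -25·z + 100.
The resulting polynomial has degree 3 and real coefficients as required.

p(z) = z^3 -4·z^2 -25·z + 100.


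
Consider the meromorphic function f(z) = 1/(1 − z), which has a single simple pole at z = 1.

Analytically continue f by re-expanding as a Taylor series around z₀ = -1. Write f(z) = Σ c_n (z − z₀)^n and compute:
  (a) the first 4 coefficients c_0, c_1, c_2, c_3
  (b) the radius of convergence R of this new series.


Let w = z − z₀, so z = z₀ + w.
Then 1 − z = 1 − (z₀ + w) = (1 − z₀) − w = 2 − w.
f(z) = 1/(2 − w) = (1/(2)) · 1/(1 − w/(2)) = Σ_{n≥0} w^n / (2)^(n+1).
So c_n = 1/(2)^(n+1):
  c_0 = 1/(2)^1 = 1/2.
  c_1 = 1/(2)^2 = 1/4.
  c_2 = 1/(2)^3 = 1/8.
  c_3 = 1/(2)^4 = 1/16.
The series is valid for |w/d| < 1, i.e. |z − z₀| < |d|.
Radius of convergence: R = |1 − z₀| = |2| = 2 (distance from z₀ to the singularity z = 1).

c_0 = 1/2, c_1 = 1/4, c_2 = 1/8, c_3 = 1/16; R = 2.


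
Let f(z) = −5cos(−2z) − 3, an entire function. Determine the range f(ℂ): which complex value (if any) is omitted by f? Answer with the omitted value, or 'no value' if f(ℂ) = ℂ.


Little Picard bounds the complement of f(ℂ) to at most one point.
cos is entire and surjective onto ℂ: for every w ∈ ℂ, cos(ζ) = w has a solution ζ ∈ ℂ (e.g., via the complex inverse arccos). With ζ = −2z this gives z = ζ/(-2). Then -5·cos(−2z) takes every value in -5·ℂ = ℂ, and adding -3 is a bijection of ℂ. So f is surjective and omits no value. (Note: only on the real line is cos bounded by [−1, 1].)

Omitted value: no value.


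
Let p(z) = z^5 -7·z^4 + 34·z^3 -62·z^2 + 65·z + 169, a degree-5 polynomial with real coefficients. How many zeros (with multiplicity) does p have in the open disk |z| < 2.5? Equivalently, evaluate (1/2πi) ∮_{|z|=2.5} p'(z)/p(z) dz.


The zeros of p are: (2 + 3i), (2 - 3i), -1, (2 + 3i), (2 - 3i).
Their magnitudes are: 3.606, 3.606, 1, 3.606, 3.606.
Zeros with |z| < R = 2.5: -1.
Count = 1.
By the argument principle, (1/2πi) ∮_{|z|=R} p'(z)/p(z) dz equals exactly this count.

Number of zeros inside |z| < 2.5: 1.


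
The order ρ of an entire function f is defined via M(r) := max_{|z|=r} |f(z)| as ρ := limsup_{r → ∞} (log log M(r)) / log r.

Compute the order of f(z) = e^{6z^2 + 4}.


|e^{6z^2 + 4}| = e^{Re(6·z^2) + 4} ≤ e^{6|z|^2 + 4} = e^{6r^2 + 4} on |z| = r, so ρ ≤ 2. Choosing z on |z|=r so that 6·z^2 is real positive (always possible by picking arg z appropriately) gives |f(z)| = e^{6r^2 + 4}, matching the bound. The additive constant 4 does not affect log log M(r) ~ 2·log r. Hence ρ = 2.
Therefore ρ = 2.

Order ρ = 2.


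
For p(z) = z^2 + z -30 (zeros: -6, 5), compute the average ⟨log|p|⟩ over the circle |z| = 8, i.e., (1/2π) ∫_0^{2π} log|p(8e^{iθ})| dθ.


Zeros: -6, 5; r = 8.
Inside |z| < r: -6, 5. Outside (|z| ≥ r): ∅.
p(0) = -30, so log|p(0)| = log(30) = 3.4012.
Apply Jensen: I(r) = log|p(0)| + Σ_k log(r/|z_k|), summed over zeros inside |z| < r.
  log(r/|z_k|) for z_k = -6: log(8/6) = 0.2877
  log(r/|z_k|) for z_k = 5: log(8/5) = 0.4700
Sum over inside zeros: 0.7577.
I(r) = log|p(0)| + (inside sum) = 3.4012 + 0.7577 = 4.1589.
Closed form (all zeros inside, monic): I(r) = n·log(r) = 2·log(8) = 4.1589. ✓

I(r) ≈ 4.1589.


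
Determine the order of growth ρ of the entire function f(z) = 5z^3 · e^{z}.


M(r) = max_{|z|=r} |5|·|z|^3·|e^{z}| = 5·r^3 · e^{1r^1} (the factors attain their maxima compatibly on |z|=r). Then log M(r) = log 5 + 3·log r + 1r^1, dominated by the last term, so log log M(r) ~ 1·log r. The polynomial factor 5z^3 contributes only a log r term and does not affect the order. ρ = 1.
Therefore ρ = 1.

Order ρ = 1.


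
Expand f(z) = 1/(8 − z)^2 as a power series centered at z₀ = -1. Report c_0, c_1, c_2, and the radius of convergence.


Let w = z − z₀, so z = z₀ + w.
Then 8 − z = 8 − (z₀ + w) = (8 − z₀) − w = 9 − w.
f(z) = 1/(9 − w)^2 = (1/(9)^2) · (1 − w/(9))^{−2}.
By the binomial series (1−u)^{−2} = Σ_{n≥0} C(n+1, 1) u^n for |u|<1, with u = w/(9):
  c_n = C(n+1, 1) / (9)^(n+2).
  c_0 = 1/(9)^2 = 1/81.
  c_1 = 2/(9)^3 = 2/729.
  c_2 = 3/(9)^4 = 1/2187.
The series is valid for |w/d| < 1, i.e. |z − z₀| < |d|.
Radius of convergence: R = |8 − z₀| = |9| = 9 (distance from z₀ to the singularity z = 8).

c_0 = 1/81, c_1 = 2/729, c_2 = 1/2187; R = 9.


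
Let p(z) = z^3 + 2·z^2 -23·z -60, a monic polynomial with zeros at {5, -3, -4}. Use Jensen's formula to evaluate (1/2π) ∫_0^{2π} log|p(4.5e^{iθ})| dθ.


Zeros: -4, -3, 5; r = 4.5.
Inside |z| < r: -4, -3. Outside (|z| ≥ r): 5.
p(0) = -60, so log|p(0)| = log(60) = 4.0943.
Apply Jensen: I(r) = log|p(0)| + Σ_k log(r/|z_k|), summed over zeros inside |z| < r.
  log(r/|z_k|) for z_k = -3: log(4.5/3) = 0.4055
  log(r/|z_k|) for z_k = -4: log(4.5/4) = 0.1178
  Outside zeros (5) contribute nothing to the Jensen sum.
Sum over inside zeros: 0.5232.
I(r) = log|p(0)| + (inside sum) = 4.0943 + 0.5232 = 4.6176.
Note: since some zeros are outside |z| ≤ r, the simplified n·log(r) form does NOT apply — only the inside zeros contribute.

I(r) ≈ 4.6176.


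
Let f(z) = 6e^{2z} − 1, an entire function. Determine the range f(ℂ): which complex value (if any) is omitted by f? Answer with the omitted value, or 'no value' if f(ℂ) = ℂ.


Little Picard bounds the complement of f(ℂ) to at most one point.
e^{2z} is never zero on ℂ, so 6·e^{2z} takes every value in ℂ ∖ {0}. Adding -1 shifts the range to ℂ ∖ {-1}. Thus f omits exactly the value -1.

Omitted value: -1.


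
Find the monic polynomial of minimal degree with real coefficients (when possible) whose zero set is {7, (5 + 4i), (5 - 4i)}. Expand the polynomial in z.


The polynomial is p(z) = ∏_{α ∈ S} (z − α), where S = {7, (5 + 4i), (5 - 4i)}.
Expanding the product yields: p(z) = z^3 -17·z^2 + 111·z -287.
Note conjugate pairs combine to real quadratics: (z − (5+4i))(z − (5−4i)) = z² − 10z + 41.
The resulting polynomial has degree 3 and real coefficients as required.

p(z) = z^3 -17·z^2 + 111·z -287.


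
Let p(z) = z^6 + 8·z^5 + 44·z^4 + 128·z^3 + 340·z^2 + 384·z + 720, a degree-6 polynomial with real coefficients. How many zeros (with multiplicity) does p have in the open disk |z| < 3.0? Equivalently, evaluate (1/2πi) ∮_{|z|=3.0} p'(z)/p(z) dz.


The zeros of p are: (-1 + 3i), (-1 - 3i), (-3 + 3i), (-3 - 3i), (0 + 2i), (0 - 2i).
Their magnitudes are: 3.162, 3.162, 4.243, 4.243, 2, 2.
Zeros with |z| < R = 3.0: (0 + 2i), (0 - 2i).
Count = 2.
By the argument principle, (1/2πi) ∮_{|z|=R} p'(z)/p(z) dz equals exactly this count.

Number of zeros inside |z| < 3.0: 2.


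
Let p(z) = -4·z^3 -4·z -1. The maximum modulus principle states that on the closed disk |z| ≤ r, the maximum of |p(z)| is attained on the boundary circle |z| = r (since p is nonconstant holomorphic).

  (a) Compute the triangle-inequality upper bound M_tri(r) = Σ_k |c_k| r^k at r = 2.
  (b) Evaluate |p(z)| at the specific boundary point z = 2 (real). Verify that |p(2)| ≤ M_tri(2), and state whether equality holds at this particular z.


Coefficients: c_0 = -1, c_1 = -4, c_2 = 0, c_3 = -4. Radius r = 2.
Part (a). Triangle bound: M_tri(r) = Σ_k |c_k| r^k
  = |-1|·2^0 + |-4|·2^1 + |0|·2^2 + |-4|·2^3
  = 1 + 8 + 0 + 32 = 41.
This bounds M(r) := max_{|z|=r} |p(z)| from above; equality holds iff all terms c_k z^k can be made to align in phase at a single z on |z|=r.
Part (b). At z = 2 (real, on the circle |z| = r):
  p(2) = (-1)·2^0 + (-4)·2^1 + (0)·2^2 + (-4)·2^3 = -41.
  |p(2)| = 41.
Since all nonzero coefficients share the same sign, |p(2)| = 41 = M_tri(2); the triangle bound is attained at z = 2, so in fact M(r) = 41.

M_tri(2) = 41; |p(2)| = 41; equality at z=2: yes.


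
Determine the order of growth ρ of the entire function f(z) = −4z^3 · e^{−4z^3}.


M(r) = max_{|z|=r} |-4|·|z|^3·|e^{−4z^3}| = 4·r^3 · e^{4r^3} (the factors attain their maxima compatibly on |z|=r). Then log M(r) = log 4 + 3·log r + 4r^3, dominated by the last term, so log log M(r) ~ 3·log r. The polynomial factor -4z^3 contributes only a log r term and does not affect the order. ρ = 3.
Therefore ρ = 3.

Order ρ = 3.


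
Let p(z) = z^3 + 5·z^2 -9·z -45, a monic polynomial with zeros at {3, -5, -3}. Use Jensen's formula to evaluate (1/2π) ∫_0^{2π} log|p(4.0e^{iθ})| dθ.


Zeros: -5, -3, 3; r = 4.0.
Inside |z| < r: -3, 3. Outside (|z| ≥ r): -5.
p(0) = -45, so log|p(0)| = log(45) = 3.8067.
Apply Jensen: I(r) = log|p(0)| + Σ_k log(r/|z_k|), summed over zeros inside |z| < r.
  log(r/|z_k|) for z_k = 3: log(4.0/3) = 0.2877
  log(r/|z_k|) for z_k = -3: log(4.0/3) = 0.2877
  Outside zeros (-5) contribute nothing to the Jensen sum.
Sum over inside zeros: 0.5754.
I(r) = log|p(0)| + (inside sum) = 3.8067 + 0.5754 = 4.3820.
Note: since some zeros are outside |z| ≤ r, the simplified n·log(r) form does NOT apply — only the inside zeros contribute.

I(r) ≈ 4.3820.


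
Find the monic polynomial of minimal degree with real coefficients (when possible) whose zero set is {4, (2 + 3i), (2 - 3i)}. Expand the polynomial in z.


The polynomial is p(z) = ∏_{α ∈ S} (z − α), where S = {4, (2 + 3i), (2 - 3i)}.
Expanding the product yields: p(z) = z^3 -8·z^2 + 29·z -52.
Note conjugate pairs combine to real quadratics: (z − (2+3i))(z − (2−3i)) = z² − 4z + 13.
The resulting polynomial has degree 3 and real coefficients as required.

p(z) = z^3 -8·z^2 + 29·z -52.


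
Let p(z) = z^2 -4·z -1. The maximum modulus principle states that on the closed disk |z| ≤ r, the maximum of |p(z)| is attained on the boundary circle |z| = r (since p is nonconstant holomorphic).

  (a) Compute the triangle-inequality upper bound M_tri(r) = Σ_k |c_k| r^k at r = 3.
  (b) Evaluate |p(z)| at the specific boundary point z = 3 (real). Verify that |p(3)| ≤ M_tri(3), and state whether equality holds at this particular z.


Coefficients: c_0 = -1, c_1 = -4, c_2 = 1. Radius r = 3.
Part (a). Triangle bound: M_tri(r) = Σ_k |c_k| r^k
  = |-1|·3^0 + |-4|·3^1 + |1|·3^2
  = 1 + 12 + 9 = 22.
This bounds M(r) := max_{|z|=r} |p(z)| from above; equality holds iff all terms c_k z^k can be made to align in phase at a single z on |z|=r.
Part (b). At z = 3 (real, on the circle |z| = r):
  p(3) = (-1)·3^0 + (-4)·3^1 + (1)·3^2 = -4.
  |p(3)| = 4.
Check: |p(3)| = 4 ≤ 22 = M_tri(3). ✓ Equality does not hold at z = 3 (the coefficients have mixed signs, so the terms do not all align in phase there).

M_tri(3) = 22; |p(3)| = 4; equality at z=3: no.


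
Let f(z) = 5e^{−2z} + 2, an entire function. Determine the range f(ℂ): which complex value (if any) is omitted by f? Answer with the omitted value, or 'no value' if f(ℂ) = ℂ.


Little Picard bounds the complement of f(ℂ) to at most one point.
e^{−2z} is never zero on ℂ, so 5·e^{−2z} takes every value in ℂ ∖ {0}. Adding 2 shifts the range to ℂ ∖ {2}. Thus f omits exactly the value 2.

Omitted value: 2.


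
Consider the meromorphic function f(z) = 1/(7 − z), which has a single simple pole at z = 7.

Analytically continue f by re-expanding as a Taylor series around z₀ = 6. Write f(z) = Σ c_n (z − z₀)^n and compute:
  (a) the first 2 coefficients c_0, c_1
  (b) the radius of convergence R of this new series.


Let w = z − z₀, so z = z₀ + w.
Then 7 − z = 7 − (z₀ + w) = (7 − z₀) − w = 1 − w.
f(z) = 1/(1 − w) = (1/(1)) · 1/(1 − w/(1)) = Σ_{n≥0} w^n / (1)^(n+1).
So c_n = 1/(1)^(n+1):
  c_0 = 1/(1)^1 = 1.
  c_1 = 1/(1)^2 = 1.
The series is valid for |w/d| < 1, i.e. |z − z₀| < |d|.
Radius of convergence: R = |7 − z₀| = |1| = 1 (distance from z₀ to the singularity z = 7).

c_0 = 1, c_1 = 1; R = 1.


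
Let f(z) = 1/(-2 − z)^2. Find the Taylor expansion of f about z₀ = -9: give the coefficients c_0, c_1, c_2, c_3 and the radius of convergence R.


Let w = z − z₀, so z = z₀ + w.
Then -2 − z = -2 − (z₀ + w) = (-2 − z₀) − w = 7 − w.
f(z) = 1/(7 − w)^2 = (1/(7)^2) · (1 − w/(7))^{−2}.
By the binomial series (1−u)^{−2} = Σ_{n≥0} C(n+1, 1) u^n for |u|<1, with u = w/(7):
  c_n = C(n+1, 1) / (7)^(n+2).
  c_0 = 1/(7)^2 = 1/49.
  c_1 = 2/(7)^3 = 2/343.
  c_2 = 3/(7)^4 = 3/2401.
  c_3 = 4/(7)^5 = 4/16807.
The series is valid for |w/d| < 1, i.e. |z − z₀| < |d|.
Radius of convergence: R = |-2 − z₀| = |7| = 7 (distance from z₀ to the singularity z = -2).

c_0 = 1/49, c_1 = 2/343, c_2 = 3/2401, c_3 = 4/16807; R = 7.


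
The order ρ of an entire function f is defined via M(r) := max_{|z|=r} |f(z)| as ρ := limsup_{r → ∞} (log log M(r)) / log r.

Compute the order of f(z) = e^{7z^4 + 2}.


|e^{7z^4 + 2}| = e^{Re(7·z^4) + 2} ≤ e^{7|z|^4 + 2} = e^{7r^4 + 2} on |z| = r, so ρ ≤ 4. Choosing z on |z|=r so that 7·z^4 is real positive (always possible by picking arg z appropriately) gives |f(z)| = e^{7r^4 + 2}, matching the bound. The additive constant 2 does not affect log log M(r) ~ 4·log r. Hence ρ = 4.
Therefore ρ = 4.

Order ρ = 4.


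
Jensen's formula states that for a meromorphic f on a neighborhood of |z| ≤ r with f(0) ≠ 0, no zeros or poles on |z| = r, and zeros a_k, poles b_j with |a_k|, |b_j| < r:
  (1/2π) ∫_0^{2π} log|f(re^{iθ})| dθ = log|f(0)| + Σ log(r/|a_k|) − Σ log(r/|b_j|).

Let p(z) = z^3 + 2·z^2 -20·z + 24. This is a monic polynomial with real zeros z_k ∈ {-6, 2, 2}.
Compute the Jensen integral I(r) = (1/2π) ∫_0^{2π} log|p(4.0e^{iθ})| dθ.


Zeros: -6, 2, 2; r = 4.0.
Inside |z| < r: 2, 2. Outside (|z| ≥ r): -6.
p(0) = 24, so log|p(0)| = log(24) = 3.1781.
Apply Jensen: I(r) = log|p(0)| + Σ_k log(r/|z_k|), summed over zeros inside |z| < r.
  log(r/|z_k|) for z_k = 2: log(4.0/2) = 0.6931
  log(r/|z_k|) for z_k = 2: log(4.0/2) = 0.6931
  Outside zeros (-6) contribute nothing to the Jensen sum.
Sum over inside zeros: 1.3863.
I(r) = log|p(0)| + (inside sum) = 3.1781 + 1.3863 = 4.5643.
Note: since some zeros are outside |z| ≤ r, the simplified n·log(r) form does NOT apply — only the inside zeros contribute.

I(r) ≈ 4.5643.


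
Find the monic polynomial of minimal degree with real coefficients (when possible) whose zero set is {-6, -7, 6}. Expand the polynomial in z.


The polynomial is p(z) = ∏_{α ∈ S} (z − α), where S = {-6, -7, 6}.
Expanding the product yields: p(z) = z^3 + 7·z^2 -36·z -252.
The resulting polynomial has degree 3 and real coefficients as required.

p(z) = z^3 + 7·z^2 -36·z -252.


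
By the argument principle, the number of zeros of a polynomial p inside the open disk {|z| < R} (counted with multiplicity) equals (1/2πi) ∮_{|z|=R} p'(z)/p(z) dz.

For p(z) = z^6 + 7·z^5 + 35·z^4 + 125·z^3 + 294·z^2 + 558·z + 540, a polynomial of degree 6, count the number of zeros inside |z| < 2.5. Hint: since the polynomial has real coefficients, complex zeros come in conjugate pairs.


The zeros of p are: (0 + 3i), (0 - 3i), (-1 + 3i), (-1 - 3i), -2, -3.
Their magnitudes are: 3, 3, 3.162, 3.162, 2, 3.
Zeros with |z| < R = 2.5: -2.
Count = 1.
By the argument principle, (1/2πi) ∮_{|z|=R} p'(z)/p(z) dz equals exactly this count.

Number of zeros inside |z| < 2.5: 1.


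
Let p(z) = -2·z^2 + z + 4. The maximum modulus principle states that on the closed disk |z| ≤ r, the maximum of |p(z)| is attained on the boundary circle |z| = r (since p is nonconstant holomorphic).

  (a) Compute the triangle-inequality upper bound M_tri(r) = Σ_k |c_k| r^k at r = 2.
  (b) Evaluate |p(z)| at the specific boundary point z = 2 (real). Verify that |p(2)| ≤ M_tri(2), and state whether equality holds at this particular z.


Coefficients: c_0 = 4, c_1 = 1, c_2 = -2. Radius r = 2.
Part (a). Triangle bound: M_tri(r) = Σ_k |c_k| r^k
  = |4|·2^0 + |1|·2^1 + |-2|·2^2
  = 4 + 2 + 8 = 14.
This bounds M(r) := max_{|z|=r} |p(z)| from above; equality holds iff all terms c_k z^k can be made to align in phase at a single z on |z|=r.
Part (b). At z = 2 (real, on the circle |z| = r):
  p(2) = (4)·2^0 + (1)·2^1 + (-2)·2^2 = -2.
  |p(2)| = 2.
Check: |p(2)| = 2 ≤ 14 = M_tri(2). ✓ Equality does not hold at z = 2 (the coefficients have mixed signs, so the terms do not all align in phase there).

M_tri(2) = 14; |p(2)| = 2; equality at z=2: no.


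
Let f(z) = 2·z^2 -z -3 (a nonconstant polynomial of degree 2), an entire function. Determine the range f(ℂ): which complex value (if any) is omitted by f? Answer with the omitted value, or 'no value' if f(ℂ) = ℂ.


Little Picard bounds the complement of f(ℂ) to at most one point.
For every w ∈ ℂ, the equation p(z) − w = 0 is a nonconstant polynomial in z and hence has at least one root by the fundamental theorem of algebra. So p is surjective onto ℂ, omitting no value.

Omitted value: no value.


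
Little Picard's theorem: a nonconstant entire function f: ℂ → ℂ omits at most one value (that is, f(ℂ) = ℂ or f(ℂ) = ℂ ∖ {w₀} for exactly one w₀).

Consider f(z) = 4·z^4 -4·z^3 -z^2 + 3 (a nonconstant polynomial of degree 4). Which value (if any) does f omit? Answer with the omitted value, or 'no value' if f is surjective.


Little Picard bounds the complement of f(ℂ) to at most one point.
For every w ∈ ℂ, the equation p(z) − w = 0 is a nonconstant polynomial in z and hence has at least one root by the fundamental theorem of algebra. So p is surjective onto ℂ, omitting no value.

Omitted value: no value.


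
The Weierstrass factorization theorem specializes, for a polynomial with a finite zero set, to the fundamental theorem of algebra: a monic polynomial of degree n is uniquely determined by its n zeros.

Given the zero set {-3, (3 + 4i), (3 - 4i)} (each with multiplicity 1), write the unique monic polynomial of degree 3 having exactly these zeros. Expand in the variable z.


The polynomial is p(z) = ∏_{α ∈ S} (z − α), where S = {-3, (3 + 4i), (3 - 4i)}.
Expanding the product yields: p(z) = z^3 -3·z^2 + 7·z + 75.
Note conjugate pairs combine to real quadratics: (z − (3+4i))(z − (3−4i)) = z² − 6z + 25.
The resulting polynomial has degree 3 and real coefficients as required.

p(z) = z^3 -3·z^2 + 7·z + 75.


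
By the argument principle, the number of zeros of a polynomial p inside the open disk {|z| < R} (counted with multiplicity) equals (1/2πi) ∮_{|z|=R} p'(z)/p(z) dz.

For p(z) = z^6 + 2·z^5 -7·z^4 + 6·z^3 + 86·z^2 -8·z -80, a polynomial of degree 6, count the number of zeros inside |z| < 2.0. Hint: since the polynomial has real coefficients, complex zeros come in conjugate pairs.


The zeros of p are: 1, (-3 + 1i), (-3 - 1i), (2 + 2i), (2 - 2i), -1.
Their magnitudes are: 1, 3.162, 3.162, 2.828, 2.828, 1.
Zeros with |z| < R = 2.0: 1, -1.
Count = 2.
By the argument principle, (1/2πi) ∮_{|z|=R} p'(z)/p(z) dz equals exactly this count.

Number of zeros inside |z| < 2.0: 2.


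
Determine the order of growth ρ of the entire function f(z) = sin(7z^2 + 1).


Write sin(w) = (e^{iw} ± e^{−iw})/(2 or 2i), so |sin(w)| ≤ e^{|w|}. With w = 7z^2 + 1, |w| ≤ 7r^2 + 1 on |z|=r, giving M(r) ≤ e^{7r^2 + 1} and ρ ≤ 2. For the lower bound, choose z on |z|=r with 7z^2 purely imaginary of modulus 7r^2; then |sin(7z^2 + 1)| grows like e^{7r^2}/2, so ρ ≥ 2. Hence ρ = 2.
Therefore ρ = 2.

Order ρ = 2.
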